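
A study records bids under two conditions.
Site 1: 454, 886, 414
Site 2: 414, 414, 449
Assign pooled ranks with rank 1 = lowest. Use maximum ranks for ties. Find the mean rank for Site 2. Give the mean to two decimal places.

Sorted (ascending): 414, 414, 414, 449, 454, 886
The 3 values of 414 occupy positions 1–3 → each gets rank 3.
Site 2 values → pooled ranks: 414→3, 414→3, 449→4
Mean rank = (3 + 3 + 4) / 3 = 3.33

3.33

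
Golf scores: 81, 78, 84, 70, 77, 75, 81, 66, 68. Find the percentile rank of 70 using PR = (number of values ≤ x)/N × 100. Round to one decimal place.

N = 9.
Strictly below 70: 2. Equal to 70: 1.
PR = 3/9 × 100 = 33.3

33.3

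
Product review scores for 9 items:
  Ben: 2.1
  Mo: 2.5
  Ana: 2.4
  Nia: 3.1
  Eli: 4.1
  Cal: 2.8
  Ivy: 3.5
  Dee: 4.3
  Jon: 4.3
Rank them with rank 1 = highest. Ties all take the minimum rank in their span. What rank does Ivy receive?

Sorted (descending): 4.3, 4.3, 4.1, 3.5, 3.1, 2.8, 2.5, 2.4, 2.1
The 2 values of 4.3 occupy positions 1–2 → each gets rank 1.
Ivy has value 3.5 → rank 4.

4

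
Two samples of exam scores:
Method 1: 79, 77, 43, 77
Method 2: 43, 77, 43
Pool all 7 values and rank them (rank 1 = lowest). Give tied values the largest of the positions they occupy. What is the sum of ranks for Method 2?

Sorted (ascending): 43, 43, 43, 77, 77, 77, 79
The 3 values of 43 occupy positions 1–3 → each gets rank 3.
The 3 values of 77 occupy positions 4–6 → each gets rank 6.
Method 2 values → pooled ranks: 43→3, 77→6, 43→3
Rank sum = 3 + 6 + 3 = 12

12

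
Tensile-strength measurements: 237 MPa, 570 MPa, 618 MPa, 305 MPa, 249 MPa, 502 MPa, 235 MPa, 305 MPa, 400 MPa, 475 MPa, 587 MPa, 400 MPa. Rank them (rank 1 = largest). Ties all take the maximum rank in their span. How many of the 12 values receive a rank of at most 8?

7

Sorted (descending): 618, 587, 570, 502, 475, 400, 400, 305, 305, 249, 237, 235
The 2 values of 400 occupy positions 6–7 → each gets rank 7.
The 2 values of 305 occupy positions 8–9 → each gets rank 9.
Ranks ≤ 8: {1, 2, 3, 4, 5, 7, 7} → 7 values.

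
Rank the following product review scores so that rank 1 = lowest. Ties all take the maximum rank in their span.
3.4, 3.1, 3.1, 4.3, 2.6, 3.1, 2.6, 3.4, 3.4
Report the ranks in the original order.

8, 5, 5, 9, 2, 5, 2, 8, 8

Sorted (ascending): 2.6, 2.6, 3.1, 3.1, 3.1, 3.4, 3.4, 3.4, 4.3
The 2 values of 2.6 occupy positions 1–2 → each gets rank 2.
The 3 values of 3.1 occupy positions 3–5 → each gets rank 5.
The 3 values of 3.4 occupy positions 6–8 → each gets rank 8.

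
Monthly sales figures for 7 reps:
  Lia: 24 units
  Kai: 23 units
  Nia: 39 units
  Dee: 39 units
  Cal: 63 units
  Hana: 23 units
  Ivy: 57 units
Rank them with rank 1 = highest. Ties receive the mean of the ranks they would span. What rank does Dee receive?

Sorted (descending): 63, 57, 39, 39, 24, 23, 23
The 2 values of 39 occupy positions 3–4 → average rank (3+4)/2 = 3.5.
The 2 values of 23 occupy positions 6–7 → average rank (6+7)/2 = 6.5.
Dee has value 39 units → rank 3.5.

3.5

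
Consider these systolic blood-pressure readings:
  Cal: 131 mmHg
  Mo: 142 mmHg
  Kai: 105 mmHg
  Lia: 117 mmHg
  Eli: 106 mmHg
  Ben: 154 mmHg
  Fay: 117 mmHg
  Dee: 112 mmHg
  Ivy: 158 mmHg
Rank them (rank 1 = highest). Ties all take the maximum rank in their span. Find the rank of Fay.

Sorted (descending): 158, 154, 142, 131, 117, 117, 112, 106, 105
The 2 values of 117 occupy positions 5–6 → each gets rank 6.
Fay has value 117 mmHg → rank 6.

6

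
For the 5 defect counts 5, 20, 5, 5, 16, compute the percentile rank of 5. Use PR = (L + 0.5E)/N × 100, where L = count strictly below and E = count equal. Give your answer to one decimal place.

N = 5.
Strictly below 5: 0. Equal to 5: 3.
PR = (0 + 0.5·3)/5 × 100 = 30.0

30.0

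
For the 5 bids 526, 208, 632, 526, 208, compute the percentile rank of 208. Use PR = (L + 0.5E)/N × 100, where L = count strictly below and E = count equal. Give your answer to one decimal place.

20.0

N = 5.
Strictly below 208: 0. Equal to 208: 2.
PR = (0 + 0.5·2)/5 × 100 = 20.0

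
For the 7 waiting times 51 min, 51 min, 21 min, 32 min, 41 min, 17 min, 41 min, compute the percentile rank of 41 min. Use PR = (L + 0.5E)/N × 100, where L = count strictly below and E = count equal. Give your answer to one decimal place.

N = 7.
Strictly below 41: 3. Equal to 41: 2.
PR = (3 + 0.5·2)/7 × 100 = 57.1

57.1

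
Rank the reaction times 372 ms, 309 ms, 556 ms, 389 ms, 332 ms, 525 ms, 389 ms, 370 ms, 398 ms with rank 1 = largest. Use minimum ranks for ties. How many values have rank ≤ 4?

Sorted (descending): 556, 525, 398, 389, 389, 372, 370, 332, 309
The 2 values of 389 occupy positions 4–5 → each gets rank 4.
Ranks ≤ 4: {1, 2, 3, 4, 4} → 5 values.

5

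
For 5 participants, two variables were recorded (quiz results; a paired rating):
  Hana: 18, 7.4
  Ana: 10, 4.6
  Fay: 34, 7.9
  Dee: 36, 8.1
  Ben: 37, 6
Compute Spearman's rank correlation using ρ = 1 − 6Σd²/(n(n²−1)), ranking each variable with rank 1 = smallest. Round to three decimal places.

0.400

Ranks of variable 1: 2, 1, 3, 4, 5
Ranks of variable 2: 3, 1, 4, 5, 2
d = r₁ − r₂: -1, 0, -1, -1, 3
d²: 1, 0, 1, 1, 9; Σd² = 12
ρ = 1 − 6·12/(5·24) = 1 − 72/120 = 0.400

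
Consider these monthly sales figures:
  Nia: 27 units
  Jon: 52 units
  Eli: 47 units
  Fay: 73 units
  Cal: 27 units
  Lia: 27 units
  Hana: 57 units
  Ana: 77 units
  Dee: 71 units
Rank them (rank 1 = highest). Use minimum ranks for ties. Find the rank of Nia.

Sorted (descending): 77, 73, 71, 57, 52, 47, 27, 27, 27
The 3 values of 27 occupy positions 7–9 → each gets rank 7.
Nia has value 27 units → rank 7.

7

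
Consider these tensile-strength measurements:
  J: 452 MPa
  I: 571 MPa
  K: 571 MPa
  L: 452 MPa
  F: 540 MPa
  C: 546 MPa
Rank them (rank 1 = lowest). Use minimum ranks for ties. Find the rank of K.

5

Sorted (ascending): 452, 452, 540, 546, 571, 571
The 2 values of 452 occupy positions 1–2 → each gets rank 1.
The 2 values of 571 occupy positions 5–6 → each gets rank 5.
K has value 571 MPa → rank 5.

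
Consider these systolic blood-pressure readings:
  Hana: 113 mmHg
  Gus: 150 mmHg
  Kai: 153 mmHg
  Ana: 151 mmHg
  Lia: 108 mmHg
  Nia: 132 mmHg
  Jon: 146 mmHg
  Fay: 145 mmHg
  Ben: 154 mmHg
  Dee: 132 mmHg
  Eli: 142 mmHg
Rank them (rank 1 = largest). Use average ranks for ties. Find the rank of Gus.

Sorted (descending): 154, 153, 151, 150, 146, 145, 142, 132, 132, 113, 108
The 2 values of 132 occupy positions 8–9 → average rank (8+9)/2 = 8.5.
Gus has value 150 mmHg → rank 4.

4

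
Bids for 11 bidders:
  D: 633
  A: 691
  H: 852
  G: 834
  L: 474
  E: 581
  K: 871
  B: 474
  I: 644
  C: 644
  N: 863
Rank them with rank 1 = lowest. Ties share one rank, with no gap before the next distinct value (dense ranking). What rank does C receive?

4

Sorted (ascending): 474, 474, 581, 633, 644, 644, 691, 834, 852, 863, 871
The 2 values of 474 share dense rank 1.
The 2 values of 644 share dense rank 4.
Remaining distinct values take the next consecutive integers.
C has value 644 → rank 4.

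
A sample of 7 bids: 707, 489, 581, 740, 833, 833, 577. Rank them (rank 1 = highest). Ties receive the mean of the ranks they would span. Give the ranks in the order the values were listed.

4, 7, 5, 3, 1.5, 1.5, 6

Sorted (descending): 833, 833, 740, 707, 581, 577, 489
The 2 values of 833 occupy positions 1–2 → average rank (1+2)/2 = 1.5.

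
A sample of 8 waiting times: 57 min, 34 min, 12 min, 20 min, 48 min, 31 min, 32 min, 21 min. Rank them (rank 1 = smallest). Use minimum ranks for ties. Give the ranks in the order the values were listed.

Sorted (ascending): 12, 20, 21, 31, 32, 34, 48, 57
No ties — each value takes its position as its rank.

8, 6, 1, 2, 7, 4, 5, 3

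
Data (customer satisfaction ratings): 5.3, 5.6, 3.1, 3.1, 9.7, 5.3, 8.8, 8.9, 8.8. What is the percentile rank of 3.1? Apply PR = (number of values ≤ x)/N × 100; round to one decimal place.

N = 9.
Strictly below 3.1: 0. Equal to 3.1: 2.
PR = 2/9 × 100 = 22.2

22.2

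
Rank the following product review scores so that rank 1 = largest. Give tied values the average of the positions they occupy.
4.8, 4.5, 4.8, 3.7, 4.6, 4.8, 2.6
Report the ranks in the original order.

2, 5, 2, 6, 4, 2, 7

Sorted (descending): 4.8, 4.8, 4.8, 4.6, 4.5, 3.7, 2.6
The 3 values of 4.8 occupy positions 1–3 → average rank 2.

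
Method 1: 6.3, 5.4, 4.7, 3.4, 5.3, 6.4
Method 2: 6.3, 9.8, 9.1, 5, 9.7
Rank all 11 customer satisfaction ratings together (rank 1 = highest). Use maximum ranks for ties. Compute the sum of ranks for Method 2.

21

Sorted (descending): 9.8, 9.7, 9.1, 6.4, 6.3, 6.3, 5.4, 5.3, 5, 4.7, 3.4
The 2 values of 6.3 occupy positions 5–6 → each gets rank 6.
Method 2 values → pooled ranks: 6.3→6, 9.8→1, 9.1→3, 5→9, 9.7→2
Rank sum = 6 + 1 + 3 + 9 + 2 = 21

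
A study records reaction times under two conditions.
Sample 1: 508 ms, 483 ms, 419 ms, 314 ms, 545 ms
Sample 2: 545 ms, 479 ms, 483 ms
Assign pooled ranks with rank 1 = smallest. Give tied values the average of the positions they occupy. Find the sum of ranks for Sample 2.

15

Sorted (ascending): 314, 419, 479, 483, 483, 508, 545, 545
The 2 values of 483 occupy positions 4–5 → average rank (4+5)/2 = 4.5.
The 2 values of 545 occupy positions 7–8 → average rank (7+8)/2 = 7.5.
Sample 2 values → pooled ranks: 545→7.5, 479→3, 483→4.5
Rank sum = 7.5 + 3 + 4.5 = 15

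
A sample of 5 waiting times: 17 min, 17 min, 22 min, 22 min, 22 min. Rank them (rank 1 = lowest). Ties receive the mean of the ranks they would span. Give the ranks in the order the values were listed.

1.5, 1.5, 4, 4, 4

Sorted (ascending): 17, 17, 22, 22, 22
The 2 values of 17 occupy positions 1–2 → average rank (1+2)/2 = 1.5.
The 3 values of 22 occupy positions 3–5 → average rank 4.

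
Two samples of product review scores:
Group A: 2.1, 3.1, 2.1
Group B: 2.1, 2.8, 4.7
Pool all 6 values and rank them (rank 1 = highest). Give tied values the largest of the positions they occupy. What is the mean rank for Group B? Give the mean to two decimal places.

3.33

Sorted (descending): 4.7, 3.1, 2.8, 2.1, 2.1, 2.1
The 3 values of 2.1 occupy positions 4–6 → each gets rank 6.
Group B values → pooled ranks: 2.1→6, 2.8→3, 4.7→1
Mean rank = (6 + 3 + 1) / 3 = 3.33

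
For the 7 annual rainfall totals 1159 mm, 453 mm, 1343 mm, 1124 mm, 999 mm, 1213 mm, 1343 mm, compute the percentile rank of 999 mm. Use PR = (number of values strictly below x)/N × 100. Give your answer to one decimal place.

14.3

N = 7.
Strictly below 999: 1. Equal to 999: 1.
PR = 1/7 × 100 = 14.3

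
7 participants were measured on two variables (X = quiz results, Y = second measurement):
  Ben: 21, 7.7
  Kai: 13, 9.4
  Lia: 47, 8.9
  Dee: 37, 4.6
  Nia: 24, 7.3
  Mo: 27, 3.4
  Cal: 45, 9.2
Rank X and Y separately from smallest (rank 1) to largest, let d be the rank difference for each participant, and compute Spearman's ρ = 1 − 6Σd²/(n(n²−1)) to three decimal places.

-0.107

Ranks of variable 1: 2, 1, 7, 5, 3, 4, 6
Ranks of variable 2: 4, 7, 5, 2, 3, 1, 6
d = r₁ − r₂: -2, -6, 2, 3, 0, 3, 0
d²: 4, 36, 4, 9, 0, 9, 0; Σd² = 62
ρ = 1 − 6·62/(7·48) = 1 − 372/336 = -0.107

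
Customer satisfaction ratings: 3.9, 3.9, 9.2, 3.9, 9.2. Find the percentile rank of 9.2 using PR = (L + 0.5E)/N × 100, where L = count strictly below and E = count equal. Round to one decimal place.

N = 5.
Strictly below 9.2: 3. Equal to 9.2: 2.
PR = (3 + 0.5·2)/5 × 100 = 80.0

80.0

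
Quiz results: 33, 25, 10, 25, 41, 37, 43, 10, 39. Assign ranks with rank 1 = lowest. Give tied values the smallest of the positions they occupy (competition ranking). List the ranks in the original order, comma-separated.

5, 3, 1, 3, 8, 6, 9, 1, 7

Sorted (ascending): 10, 10, 25, 25, 33, 37, 39, 41, 43
The 2 values of 10 occupy positions 1–2 → each gets rank 1.
The 2 values of 25 occupy positions 3–4 → each gets rank 3.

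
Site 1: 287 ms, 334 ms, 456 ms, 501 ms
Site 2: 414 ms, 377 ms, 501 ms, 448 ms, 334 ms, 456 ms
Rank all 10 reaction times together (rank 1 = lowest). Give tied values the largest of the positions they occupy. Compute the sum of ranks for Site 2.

Sorted (ascending): 287, 334, 334, 377, 414, 448, 456, 456, 501, 501
The 2 values of 334 occupy positions 2–3 → each gets rank 3.
The 2 values of 456 occupy positions 7–8 → each gets rank 8.
The 2 values of 501 occupy positions 9–10 → each gets rank 10.
Site 2 values → pooled ranks: 414→5, 377→4, 501→10, 448→6, 334→3, 456→8
Rank sum = 5 + 4 + 10 + 6 + 3 + 8 = 36

36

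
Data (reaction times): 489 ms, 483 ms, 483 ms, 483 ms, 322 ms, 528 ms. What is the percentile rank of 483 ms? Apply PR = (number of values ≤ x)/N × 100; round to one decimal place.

66.7

N = 6.
Strictly below 483: 1. Equal to 483: 3.
PR = 4/6 × 100 = 66.7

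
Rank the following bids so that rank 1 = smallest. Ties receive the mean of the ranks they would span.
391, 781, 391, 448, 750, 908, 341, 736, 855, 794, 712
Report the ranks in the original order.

2.5, 8, 2.5, 4, 7, 11, 1, 6, 10, 9, 5

Sorted (ascending): 341, 391, 391, 448, 712, 736, 750, 781, 794, 855, 908
The 2 values of 391 occupy positions 2–3 → average rank (2+3)/2 = 2.5.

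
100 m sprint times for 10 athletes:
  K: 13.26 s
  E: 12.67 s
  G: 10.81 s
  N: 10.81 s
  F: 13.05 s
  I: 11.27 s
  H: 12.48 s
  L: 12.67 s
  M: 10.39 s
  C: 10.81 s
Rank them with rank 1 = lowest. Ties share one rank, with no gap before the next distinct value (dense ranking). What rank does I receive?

3

Sorted (ascending): 10.39, 10.81, 10.81, 10.81, 11.27, 12.48, 12.67, 12.67, 13.05, 13.26
The 3 values of 10.81 share dense rank 2.
The 2 values of 12.67 share dense rank 5.
Remaining distinct values take the next consecutive integers.
I has value 11.27 s → rank 3.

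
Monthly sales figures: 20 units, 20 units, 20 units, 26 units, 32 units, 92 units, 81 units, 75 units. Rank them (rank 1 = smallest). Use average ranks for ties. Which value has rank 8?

92

Sorted (ascending): 20, 20, 20, 26, 32, 75, 81, 92
The 3 values of 20 occupy positions 1–3 → average rank 2.
Rank 8 → value 92.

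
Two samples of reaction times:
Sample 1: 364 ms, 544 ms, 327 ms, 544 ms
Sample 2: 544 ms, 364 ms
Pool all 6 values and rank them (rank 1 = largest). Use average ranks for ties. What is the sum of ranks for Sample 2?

6.5

Sorted (descending): 544, 544, 544, 364, 364, 327
The 3 values of 544 occupy positions 1–3 → average rank 2.
The 2 values of 364 occupy positions 4–5 → average rank (4+5)/2 = 4.5.
Sample 2 values → pooled ranks: 544→2, 364→4.5
Rank sum = 2 + 4.5 = 6.5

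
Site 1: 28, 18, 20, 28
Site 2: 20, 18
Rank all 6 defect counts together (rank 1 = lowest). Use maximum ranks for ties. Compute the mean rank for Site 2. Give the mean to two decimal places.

Sorted (ascending): 18, 18, 20, 20, 28, 28
The 2 values of 18 occupy positions 1–2 → each gets rank 2.
The 2 values of 20 occupy positions 3–4 → each gets rank 4.
The 2 values of 28 occupy positions 5–6 → each gets rank 6.
Site 2 values → pooled ranks: 20→4, 18→2
Mean rank = (4 + 2) / 2 = 3.00

3.00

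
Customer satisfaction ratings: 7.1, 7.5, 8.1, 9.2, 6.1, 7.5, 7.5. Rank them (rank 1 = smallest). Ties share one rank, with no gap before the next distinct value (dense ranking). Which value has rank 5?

9.2

Sorted (ascending): 6.1, 7.1, 7.5, 7.5, 7.5, 8.1, 9.2
The 3 values of 7.5 share dense rank 3.
Remaining distinct values take the next consecutive integers.
Rank 5 → value 9.2.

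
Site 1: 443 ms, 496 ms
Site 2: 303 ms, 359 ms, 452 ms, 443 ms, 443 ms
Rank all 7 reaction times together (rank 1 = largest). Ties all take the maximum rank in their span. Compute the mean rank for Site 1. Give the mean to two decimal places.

Sorted (descending): 496, 452, 443, 443, 443, 359, 303
The 3 values of 443 occupy positions 3–5 → each gets rank 5.
Site 1 values → pooled ranks: 443→5, 496→1
Mean rank = (5 + 1) / 2 = 3.00

3.00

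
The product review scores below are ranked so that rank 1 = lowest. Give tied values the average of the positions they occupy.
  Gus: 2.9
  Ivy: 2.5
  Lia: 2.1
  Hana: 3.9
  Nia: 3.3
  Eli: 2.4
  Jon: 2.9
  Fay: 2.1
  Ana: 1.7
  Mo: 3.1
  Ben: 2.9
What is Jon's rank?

Sorted (ascending): 1.7, 2.1, 2.1, 2.4, 2.5, 2.9, 2.9, 2.9, 3.1, 3.3, 3.9
The 2 values of 2.1 occupy positions 2–3 → average rank (2+3)/2 = 2.5.
The 3 values of 2.9 occupy positions 6–8 → average rank 7.
Jon has value 2.9 → rank 7.

7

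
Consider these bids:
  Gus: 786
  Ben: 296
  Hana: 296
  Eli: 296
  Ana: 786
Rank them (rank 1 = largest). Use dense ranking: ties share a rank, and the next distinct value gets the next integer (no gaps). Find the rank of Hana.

Sorted (descending): 786, 786, 296, 296, 296
The 2 values of 786 share dense rank 1.
The 3 values of 296 share dense rank 2.
Hana has value 296 → rank 2.

2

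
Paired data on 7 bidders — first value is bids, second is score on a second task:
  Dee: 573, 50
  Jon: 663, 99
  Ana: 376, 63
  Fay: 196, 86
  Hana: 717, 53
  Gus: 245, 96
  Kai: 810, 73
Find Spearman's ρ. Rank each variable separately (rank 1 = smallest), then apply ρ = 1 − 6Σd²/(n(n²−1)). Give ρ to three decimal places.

Ranks of variable 1: 4, 5, 3, 1, 6, 2, 7
Ranks of variable 2: 1, 7, 3, 5, 2, 6, 4
d = r₁ − r₂: 3, -2, 0, -4, 4, -4, 3
d²: 9, 4, 0, 16, 16, 16, 9; Σd² = 70
ρ = 1 − 6·70/(7·48) = 1 − 420/336 = -0.250

-0.250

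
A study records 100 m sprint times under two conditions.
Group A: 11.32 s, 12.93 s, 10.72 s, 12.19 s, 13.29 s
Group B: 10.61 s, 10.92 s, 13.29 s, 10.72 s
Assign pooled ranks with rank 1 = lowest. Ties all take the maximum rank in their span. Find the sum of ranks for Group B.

Sorted (ascending): 10.61, 10.72, 10.72, 10.92, 11.32, 12.19, 12.93, 13.29, 13.29
The 2 values of 10.72 occupy positions 2–3 → each gets rank 3.
The 2 values of 13.29 occupy positions 8–9 → each gets rank 9.
Group B values → pooled ranks: 10.61→1, 10.92→4, 13.29→9, 10.72→3
Rank sum = 1 + 4 + 9 + 3 = 17

17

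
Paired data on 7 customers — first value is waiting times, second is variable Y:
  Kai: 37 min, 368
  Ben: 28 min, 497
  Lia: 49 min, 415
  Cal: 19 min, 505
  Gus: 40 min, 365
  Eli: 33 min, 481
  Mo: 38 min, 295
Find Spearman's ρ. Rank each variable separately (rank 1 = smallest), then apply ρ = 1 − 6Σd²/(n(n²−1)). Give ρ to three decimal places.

-0.750

Ranks of variable 1: 4, 2, 7, 1, 6, 3, 5
Ranks of variable 2: 3, 6, 4, 7, 2, 5, 1
d = r₁ − r₂: 1, -4, 3, -6, 4, -2, 4
d²: 1, 16, 9, 36, 16, 4, 16; Σd² = 98
ρ = 1 − 6·98/(7·48) = 1 − 588/336 = -0.750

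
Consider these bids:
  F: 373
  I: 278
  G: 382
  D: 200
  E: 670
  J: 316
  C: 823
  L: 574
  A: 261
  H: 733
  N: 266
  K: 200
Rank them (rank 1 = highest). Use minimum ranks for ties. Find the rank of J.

7

Sorted (descending): 823, 733, 670, 574, 382, 373, 316, 278, 266, 261, 200, 200
The 2 values of 200 occupy positions 11–12 → each gets rank 11.
J has value 316 → rank 7.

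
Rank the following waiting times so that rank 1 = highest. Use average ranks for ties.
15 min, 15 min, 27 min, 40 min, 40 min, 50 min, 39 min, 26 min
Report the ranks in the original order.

Sorted (descending): 50, 40, 40, 39, 27, 26, 15, 15
The 2 values of 40 occupy positions 2–3 → average rank (2+3)/2 = 2.5.
The 2 values of 15 occupy positions 7–8 → average rank (7+8)/2 = 7.5.

7.5, 7.5, 5, 2.5, 2.5, 1, 4, 6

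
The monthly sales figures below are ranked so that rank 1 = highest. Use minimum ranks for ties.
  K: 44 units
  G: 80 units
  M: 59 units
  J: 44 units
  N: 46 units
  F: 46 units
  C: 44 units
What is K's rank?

5

Sorted (descending): 80, 59, 46, 46, 44, 44, 44
The 2 values of 46 occupy positions 3–4 → each gets rank 3.
The 3 values of 44 occupy positions 5–7 → each gets rank 5.
K has value 44 units → rank 5.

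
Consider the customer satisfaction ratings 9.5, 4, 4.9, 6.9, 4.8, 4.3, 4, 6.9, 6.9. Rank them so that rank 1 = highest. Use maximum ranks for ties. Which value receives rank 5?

4.9

Sorted (descending): 9.5, 6.9, 6.9, 6.9, 4.9, 4.8, 4.3, 4, 4
The 3 values of 6.9 occupy positions 2–4 → each gets rank 4.
The 2 values of 4 occupy positions 8–9 → each gets rank 9.
Rank 5 → value 4.9.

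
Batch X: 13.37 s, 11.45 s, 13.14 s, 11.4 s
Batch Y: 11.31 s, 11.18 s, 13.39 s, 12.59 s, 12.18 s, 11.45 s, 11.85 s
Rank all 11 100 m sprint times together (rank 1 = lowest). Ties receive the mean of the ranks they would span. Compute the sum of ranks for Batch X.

Sorted (ascending): 11.18, 11.31, 11.4, 11.45, 11.45, 11.85, 12.18, 12.59, 13.14, 13.37, 13.39
The 2 values of 11.45 occupy positions 4–5 → average rank (4+5)/2 = 4.5.
Batch X values → pooled ranks: 13.37→10, 11.45→4.5, 13.14→9, 11.4→3
Rank sum = 10 + 4.5 + 9 + 3 = 26.5

26.5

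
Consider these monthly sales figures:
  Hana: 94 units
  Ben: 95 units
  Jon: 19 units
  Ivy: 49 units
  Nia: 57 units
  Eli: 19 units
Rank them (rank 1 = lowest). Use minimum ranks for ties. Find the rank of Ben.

6

Sorted (ascending): 19, 19, 49, 57, 94, 95
The 2 values of 19 occupy positions 1–2 → each gets rank 1.
Ben has value 95 units → rank 6.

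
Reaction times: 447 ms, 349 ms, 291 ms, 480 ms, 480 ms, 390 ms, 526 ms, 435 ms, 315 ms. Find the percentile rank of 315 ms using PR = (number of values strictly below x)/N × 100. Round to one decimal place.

11.1

N = 9.
Strictly below 315: 1. Equal to 315: 1.
PR = 1/9 × 100 = 11.1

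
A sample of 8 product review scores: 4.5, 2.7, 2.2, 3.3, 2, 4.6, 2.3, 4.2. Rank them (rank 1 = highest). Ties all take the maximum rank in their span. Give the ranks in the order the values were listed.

2, 5, 7, 4, 8, 1, 6, 3

Sorted (descending): 4.6, 4.5, 4.2, 3.3, 2.7, 2.3, 2.2, 2
No ties — each value takes its position as its rank.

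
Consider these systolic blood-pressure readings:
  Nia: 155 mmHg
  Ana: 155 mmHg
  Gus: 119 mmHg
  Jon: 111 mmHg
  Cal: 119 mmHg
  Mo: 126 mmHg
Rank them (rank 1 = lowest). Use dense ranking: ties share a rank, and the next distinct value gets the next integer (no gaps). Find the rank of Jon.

Sorted (ascending): 111, 119, 119, 126, 155, 155
The 2 values of 119 share dense rank 2.
The 2 values of 155 share dense rank 4.
Remaining distinct values take the next consecutive integers.
Jon has value 111 mmHg → rank 1.

1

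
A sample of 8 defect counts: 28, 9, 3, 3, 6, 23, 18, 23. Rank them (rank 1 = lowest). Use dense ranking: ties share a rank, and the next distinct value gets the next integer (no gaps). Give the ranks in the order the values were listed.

Sorted (ascending): 3, 3, 6, 9, 18, 23, 23, 28
The 2 values of 3 share dense rank 1.
The 2 values of 23 share dense rank 5.
Remaining distinct values take the next consecutive integers.

6, 3, 1, 1, 2, 5, 4, 5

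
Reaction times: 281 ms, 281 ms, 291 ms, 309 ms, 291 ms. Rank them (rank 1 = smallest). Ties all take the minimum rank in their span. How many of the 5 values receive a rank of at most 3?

4

Sorted (ascending): 281, 281, 291, 291, 309
The 2 values of 281 occupy positions 1–2 → each gets rank 1.
The 2 values of 291 occupy positions 3–4 → each gets rank 3.
Ranks ≤ 3: {1, 1, 3, 3} → 4 values.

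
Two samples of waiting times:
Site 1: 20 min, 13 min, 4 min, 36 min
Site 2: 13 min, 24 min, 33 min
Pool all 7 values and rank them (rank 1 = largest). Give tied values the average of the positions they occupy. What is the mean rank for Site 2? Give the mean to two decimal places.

3.50

Sorted (descending): 36, 33, 24, 20, 13, 13, 4
The 2 values of 13 occupy positions 5–6 → average rank (5+6)/2 = 5.5.
Site 2 values → pooled ranks: 13→5.5, 24→3, 33→2
Mean rank = (5.5 + 3 + 2) / 3 = 3.50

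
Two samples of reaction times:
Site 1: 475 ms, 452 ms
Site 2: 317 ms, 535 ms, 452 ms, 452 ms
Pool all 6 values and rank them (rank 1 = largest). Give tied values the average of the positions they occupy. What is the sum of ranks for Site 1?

6

Sorted (descending): 535, 475, 452, 452, 452, 317
The 3 values of 452 occupy positions 3–5 → average rank 4.
Site 1 values → pooled ranks: 475→2, 452→4
Rank sum = 2 + 4 = 6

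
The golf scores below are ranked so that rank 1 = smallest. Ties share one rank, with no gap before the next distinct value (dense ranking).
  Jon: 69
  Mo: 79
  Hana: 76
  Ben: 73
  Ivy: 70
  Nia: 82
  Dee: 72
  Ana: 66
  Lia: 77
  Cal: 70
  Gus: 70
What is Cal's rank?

3

Sorted (ascending): 66, 69, 70, 70, 70, 72, 73, 76, 77, 79, 82
The 3 values of 70 share dense rank 3.
Remaining distinct values take the next consecutive integers.
Cal has value 70 → rank 3.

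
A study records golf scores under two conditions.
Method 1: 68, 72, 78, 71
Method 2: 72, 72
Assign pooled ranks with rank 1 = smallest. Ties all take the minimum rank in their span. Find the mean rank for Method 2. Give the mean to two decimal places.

Sorted (ascending): 68, 71, 72, 72, 72, 78
The 3 values of 72 occupy positions 3–5 → each gets rank 3.
Method 2 values → pooled ranks: 72→3, 72→3
Mean rank = (3 + 3) / 2 = 3.00

3.00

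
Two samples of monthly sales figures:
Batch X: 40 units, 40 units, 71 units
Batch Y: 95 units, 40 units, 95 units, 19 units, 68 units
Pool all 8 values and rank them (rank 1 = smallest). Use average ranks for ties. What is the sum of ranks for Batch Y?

Sorted (ascending): 19, 40, 40, 40, 68, 71, 95, 95
The 3 values of 40 occupy positions 2–4 → average rank 3.
The 2 values of 95 occupy positions 7–8 → average rank (7+8)/2 = 7.5.
Batch Y values → pooled ranks: 95→7.5, 40→3, 95→7.5, 19→1, 68→5
Rank sum = 7.5 + 3 + 7.5 + 1 + 5 = 24

24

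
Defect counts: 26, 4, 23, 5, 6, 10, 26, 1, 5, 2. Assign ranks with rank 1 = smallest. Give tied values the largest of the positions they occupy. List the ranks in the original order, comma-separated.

10, 3, 8, 5, 6, 7, 10, 1, 5, 2

Sorted (ascending): 1, 2, 4, 5, 5, 6, 10, 23, 26, 26
The 2 values of 5 occupy positions 4–5 → each gets rank 5.
The 2 values of 26 occupy positions 9–10 → each gets rank 10.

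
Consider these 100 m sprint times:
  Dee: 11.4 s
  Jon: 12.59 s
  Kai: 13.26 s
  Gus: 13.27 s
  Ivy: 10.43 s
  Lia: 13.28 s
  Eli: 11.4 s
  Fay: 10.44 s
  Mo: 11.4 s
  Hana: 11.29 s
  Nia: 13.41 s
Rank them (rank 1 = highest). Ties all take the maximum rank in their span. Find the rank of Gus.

3

Sorted (descending): 13.41, 13.28, 13.27, 13.26, 12.59, 11.4, 11.4, 11.4, 11.29, 10.44, 10.43
The 3 values of 11.4 occupy positions 6–8 → each gets rank 8.
Gus has value 13.27 s → rank 3.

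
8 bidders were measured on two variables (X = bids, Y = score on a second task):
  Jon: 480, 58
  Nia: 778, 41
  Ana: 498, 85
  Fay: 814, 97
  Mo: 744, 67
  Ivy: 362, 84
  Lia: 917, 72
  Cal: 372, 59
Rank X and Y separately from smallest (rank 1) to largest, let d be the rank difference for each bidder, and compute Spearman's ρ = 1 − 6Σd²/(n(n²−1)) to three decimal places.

Ranks of variable 1: 3, 6, 4, 7, 5, 1, 8, 2
Ranks of variable 2: 2, 1, 7, 8, 4, 6, 5, 3
d = r₁ − r₂: 1, 5, -3, -1, 1, -5, 3, -1
d²: 1, 25, 9, 1, 1, 25, 9, 1; Σd² = 72
ρ = 1 − 6·72/(8·63) = 1 − 432/504 = 0.143

0.143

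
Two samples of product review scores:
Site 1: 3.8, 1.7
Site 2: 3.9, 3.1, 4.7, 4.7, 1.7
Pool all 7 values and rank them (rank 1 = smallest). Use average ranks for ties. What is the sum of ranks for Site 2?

22.5

Sorted (ascending): 1.7, 1.7, 3.1, 3.8, 3.9, 4.7, 4.7
The 2 values of 1.7 occupy positions 1–2 → average rank (1+2)/2 = 1.5.
The 2 values of 4.7 occupy positions 6–7 → average rank (6+7)/2 = 6.5.
Site 2 values → pooled ranks: 3.9→5, 3.1→3, 4.7→6.5, 4.7→6.5, 1.7→1.5
Rank sum = 5 + 3 + 6.5 + 6.5 + 1.5 = 22.5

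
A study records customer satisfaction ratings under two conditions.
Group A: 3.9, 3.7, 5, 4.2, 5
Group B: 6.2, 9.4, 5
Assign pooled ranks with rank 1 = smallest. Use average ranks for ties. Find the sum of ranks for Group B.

20

Sorted (ascending): 3.7, 3.9, 4.2, 5, 5, 5, 6.2, 9.4
The 3 values of 5 occupy positions 4–6 → average rank 5.
Group B values → pooled ranks: 6.2→7, 9.4→8, 5→5
Rank sum = 7 + 8 + 5 = 20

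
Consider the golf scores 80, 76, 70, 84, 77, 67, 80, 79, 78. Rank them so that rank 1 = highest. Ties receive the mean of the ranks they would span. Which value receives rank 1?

Sorted (descending): 84, 80, 80, 79, 78, 77, 76, 70, 67
The 2 values of 80 occupy positions 2–3 → average rank (2+3)/2 = 2.5.
Rank 1 → value 84.

84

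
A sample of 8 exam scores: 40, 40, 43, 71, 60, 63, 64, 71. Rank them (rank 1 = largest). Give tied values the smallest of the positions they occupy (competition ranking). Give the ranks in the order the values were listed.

7, 7, 6, 1, 5, 4, 3, 1

Sorted (descending): 71, 71, 64, 63, 60, 43, 40, 40
The 2 values of 71 occupy positions 1–2 → each gets rank 1.
The 2 values of 40 occupy positions 7–8 → each gets rank 7.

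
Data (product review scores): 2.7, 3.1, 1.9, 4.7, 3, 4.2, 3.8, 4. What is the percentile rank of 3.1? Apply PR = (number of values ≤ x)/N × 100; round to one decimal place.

N = 8.
Strictly below 3.1: 3. Equal to 3.1: 1.
PR = 4/8 × 100 = 50.0

50.0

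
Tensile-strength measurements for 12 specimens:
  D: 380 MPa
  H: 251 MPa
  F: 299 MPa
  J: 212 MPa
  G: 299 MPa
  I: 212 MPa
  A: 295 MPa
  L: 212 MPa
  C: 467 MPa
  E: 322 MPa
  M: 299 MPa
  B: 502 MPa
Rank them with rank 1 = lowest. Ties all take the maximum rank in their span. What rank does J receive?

3

Sorted (ascending): 212, 212, 212, 251, 295, 299, 299, 299, 322, 380, 467, 502
The 3 values of 212 occupy positions 1–3 → each gets rank 3.
The 3 values of 299 occupy positions 6–8 → each gets rank 8.
J has value 212 MPa → rank 3.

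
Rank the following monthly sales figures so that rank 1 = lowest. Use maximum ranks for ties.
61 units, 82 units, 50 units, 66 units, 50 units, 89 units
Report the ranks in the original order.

3, 5, 2, 4, 2, 6

Sorted (ascending): 50, 50, 61, 66, 82, 89
The 2 values of 50 occupy positions 1–2 → each gets rank 2.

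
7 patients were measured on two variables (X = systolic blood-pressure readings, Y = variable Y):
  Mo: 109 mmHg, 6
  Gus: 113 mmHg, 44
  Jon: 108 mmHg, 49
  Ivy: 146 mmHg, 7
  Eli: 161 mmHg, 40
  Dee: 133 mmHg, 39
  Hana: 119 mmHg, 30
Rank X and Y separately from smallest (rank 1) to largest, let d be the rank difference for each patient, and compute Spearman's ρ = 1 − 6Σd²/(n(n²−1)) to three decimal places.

Ranks of variable 1: 2, 3, 1, 6, 7, 5, 4
Ranks of variable 2: 1, 6, 7, 2, 5, 4, 3
d = r₁ − r₂: 1, -3, -6, 4, 2, 1, 1
d²: 1, 9, 36, 16, 4, 1, 1; Σd² = 68
ρ = 1 − 6·68/(7·48) = 1 − 408/336 = -0.214

-0.214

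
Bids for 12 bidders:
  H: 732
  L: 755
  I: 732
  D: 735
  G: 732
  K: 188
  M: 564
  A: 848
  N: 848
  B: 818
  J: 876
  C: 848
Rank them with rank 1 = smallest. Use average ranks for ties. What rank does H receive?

4

Sorted (ascending): 188, 564, 732, 732, 732, 735, 755, 818, 848, 848, 848, 876
The 3 values of 732 occupy positions 3–5 → average rank 4.
The 3 values of 848 occupy positions 9–11 → average rank 10.
H has value 732 → rank 4.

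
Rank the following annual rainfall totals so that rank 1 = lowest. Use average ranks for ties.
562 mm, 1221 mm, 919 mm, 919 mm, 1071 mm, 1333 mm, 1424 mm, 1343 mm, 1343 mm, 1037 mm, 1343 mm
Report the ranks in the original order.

Sorted (ascending): 562, 919, 919, 1037, 1071, 1221, 1333, 1343, 1343, 1343, 1424
The 2 values of 919 occupy positions 2–3 → average rank (2+3)/2 = 2.5.
The 3 values of 1343 occupy positions 8–10 → average rank 9.

1, 6, 2.5, 2.5, 5, 7, 11, 9, 9, 4, 9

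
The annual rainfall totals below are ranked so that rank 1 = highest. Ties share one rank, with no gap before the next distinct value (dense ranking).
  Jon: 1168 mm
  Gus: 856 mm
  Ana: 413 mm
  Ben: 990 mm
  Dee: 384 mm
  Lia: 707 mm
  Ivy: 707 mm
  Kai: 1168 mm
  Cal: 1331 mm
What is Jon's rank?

2

Sorted (descending): 1331, 1168, 1168, 990, 856, 707, 707, 413, 384
The 2 values of 1168 share dense rank 2.
The 2 values of 707 share dense rank 5.
Remaining distinct values take the next consecutive integers.
Jon has value 1168 mm → rank 2.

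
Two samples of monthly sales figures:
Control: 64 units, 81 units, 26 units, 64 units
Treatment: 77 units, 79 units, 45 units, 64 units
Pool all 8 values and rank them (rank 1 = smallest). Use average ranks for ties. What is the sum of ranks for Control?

17

Sorted (ascending): 26, 45, 64, 64, 64, 77, 79, 81
The 3 values of 64 occupy positions 3–5 → average rank 4.
Control values → pooled ranks: 64→4, 81→8, 26→1, 64→4
Rank sum = 4 + 8 + 1 + 4 = 17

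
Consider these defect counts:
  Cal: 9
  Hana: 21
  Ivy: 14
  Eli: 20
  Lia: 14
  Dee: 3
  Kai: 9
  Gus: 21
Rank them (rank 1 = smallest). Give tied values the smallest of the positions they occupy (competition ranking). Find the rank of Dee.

Sorted (ascending): 3, 9, 9, 14, 14, 20, 21, 21
The 2 values of 9 occupy positions 2–3 → each gets rank 2.
The 2 values of 14 occupy positions 4–5 → each gets rank 4.
The 2 values of 21 occupy positions 7–8 → each gets rank 7.
Dee has value 3 → rank 1.

1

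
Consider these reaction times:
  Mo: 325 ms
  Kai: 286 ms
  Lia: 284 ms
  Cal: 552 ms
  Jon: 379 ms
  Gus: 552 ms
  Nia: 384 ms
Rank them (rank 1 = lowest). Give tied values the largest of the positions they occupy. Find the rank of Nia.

5

Sorted (ascending): 284, 286, 325, 379, 384, 552, 552
The 2 values of 552 occupy positions 6–7 → each gets rank 7.
Nia has value 384 ms → rank 5.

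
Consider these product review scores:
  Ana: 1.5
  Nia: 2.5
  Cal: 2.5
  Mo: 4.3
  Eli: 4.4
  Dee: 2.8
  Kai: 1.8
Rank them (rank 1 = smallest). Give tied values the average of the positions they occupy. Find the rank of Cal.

Sorted (ascending): 1.5, 1.8, 2.5, 2.5, 2.8, 4.3, 4.4
The 2 values of 2.5 occupy positions 3–4 → average rank (3+4)/2 = 3.5.
Cal has value 2.5 → rank 3.5.

3.5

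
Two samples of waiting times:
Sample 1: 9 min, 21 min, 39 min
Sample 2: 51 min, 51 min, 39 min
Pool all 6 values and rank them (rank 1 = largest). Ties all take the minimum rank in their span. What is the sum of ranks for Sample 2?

5

Sorted (descending): 51, 51, 39, 39, 21, 9
The 2 values of 51 occupy positions 1–2 → each gets rank 1.
The 2 values of 39 occupy positions 3–4 → each gets rank 3.
Sample 2 values → pooled ranks: 51→1, 51→1, 39→3
Rank sum = 1 + 1 + 3 = 5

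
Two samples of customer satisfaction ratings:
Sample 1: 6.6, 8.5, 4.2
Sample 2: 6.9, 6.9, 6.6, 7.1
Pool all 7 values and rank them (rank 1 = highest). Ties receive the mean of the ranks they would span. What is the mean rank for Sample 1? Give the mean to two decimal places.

Sorted (descending): 8.5, 7.1, 6.9, 6.9, 6.6, 6.6, 4.2
The 2 values of 6.9 occupy positions 3–4 → average rank (3+4)/2 = 3.5.
The 2 values of 6.6 occupy positions 5–6 → average rank (5+6)/2 = 5.5.
Sample 1 values → pooled ranks: 6.6→5.5, 8.5→1, 4.2→7
Mean rank = (5.5 + 1 + 7) / 3 = 4.50

4.50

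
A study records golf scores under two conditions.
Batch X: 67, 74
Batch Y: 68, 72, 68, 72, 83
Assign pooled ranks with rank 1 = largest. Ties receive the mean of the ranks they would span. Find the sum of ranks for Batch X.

Sorted (descending): 83, 74, 72, 72, 68, 68, 67
The 2 values of 72 occupy positions 3–4 → average rank (3+4)/2 = 3.5.
The 2 values of 68 occupy positions 5–6 → average rank (5+6)/2 = 5.5.
Batch X values → pooled ranks: 67→7, 74→2
Rank sum = 7 + 2 = 9

9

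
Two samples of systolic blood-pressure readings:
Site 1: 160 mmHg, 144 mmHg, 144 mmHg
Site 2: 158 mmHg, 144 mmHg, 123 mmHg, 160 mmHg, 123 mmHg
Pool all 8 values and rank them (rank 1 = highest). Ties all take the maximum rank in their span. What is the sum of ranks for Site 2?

27

Sorted (descending): 160, 160, 158, 144, 144, 144, 123, 123
The 2 values of 160 occupy positions 1–2 → each gets rank 2.
The 3 values of 144 occupy positions 4–6 → each gets rank 6.
The 2 values of 123 occupy positions 7–8 → each gets rank 8.
Site 2 values → pooled ranks: 158→3, 144→6, 123→8, 160→2, 123→8
Rank sum = 3 + 6 + 8 + 2 + 8 = 27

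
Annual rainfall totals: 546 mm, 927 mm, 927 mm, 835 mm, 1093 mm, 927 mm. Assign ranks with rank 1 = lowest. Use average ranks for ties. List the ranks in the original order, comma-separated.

Sorted (ascending): 546, 835, 927, 927, 927, 1093
The 3 values of 927 occupy positions 3–5 → average rank 4.

1, 4, 4, 2, 6, 4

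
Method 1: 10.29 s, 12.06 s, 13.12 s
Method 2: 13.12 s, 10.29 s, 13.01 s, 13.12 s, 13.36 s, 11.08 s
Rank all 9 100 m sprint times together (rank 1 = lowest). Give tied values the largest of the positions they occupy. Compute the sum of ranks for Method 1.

Sorted (ascending): 10.29, 10.29, 11.08, 12.06, 13.01, 13.12, 13.12, 13.12, 13.36
The 2 values of 10.29 occupy positions 1–2 → each gets rank 2.
The 3 values of 13.12 occupy positions 6–8 → each gets rank 8.
Method 1 values → pooled ranks: 10.29→2, 12.06→4, 13.12→8
Rank sum = 2 + 4 + 8 = 14

14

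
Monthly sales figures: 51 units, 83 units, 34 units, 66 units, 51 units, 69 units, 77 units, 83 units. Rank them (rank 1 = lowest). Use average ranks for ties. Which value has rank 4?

Sorted (ascending): 34, 51, 51, 66, 69, 77, 83, 83
The 2 values of 51 occupy positions 2–3 → average rank (2+3)/2 = 2.5.
The 2 values of 83 occupy positions 7–8 → average rank (7+8)/2 = 7.5.
Rank 4 → value 66.

66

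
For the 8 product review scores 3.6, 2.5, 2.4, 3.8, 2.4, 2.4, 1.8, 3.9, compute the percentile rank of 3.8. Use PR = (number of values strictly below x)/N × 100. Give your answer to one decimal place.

75.0

N = 8.
Strictly below 3.8: 6. Equal to 3.8: 1.
PR = 6/8 × 100 = 75.0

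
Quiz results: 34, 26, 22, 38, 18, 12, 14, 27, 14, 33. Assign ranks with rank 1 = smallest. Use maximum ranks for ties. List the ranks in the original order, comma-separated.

Sorted (ascending): 12, 14, 14, 18, 22, 26, 27, 33, 34, 38
The 2 values of 14 occupy positions 2–3 → each gets rank 3.

9, 6, 5, 10, 4, 1, 3, 7, 3, 8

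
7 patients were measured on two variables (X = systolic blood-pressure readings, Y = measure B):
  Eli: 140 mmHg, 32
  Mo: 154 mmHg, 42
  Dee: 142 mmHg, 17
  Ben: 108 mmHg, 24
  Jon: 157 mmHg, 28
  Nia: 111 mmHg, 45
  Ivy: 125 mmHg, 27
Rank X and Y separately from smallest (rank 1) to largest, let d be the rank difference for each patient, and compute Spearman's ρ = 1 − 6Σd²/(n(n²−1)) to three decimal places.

0.071

Ranks of variable 1: 4, 6, 5, 1, 7, 2, 3
Ranks of variable 2: 5, 6, 1, 2, 4, 7, 3
d = r₁ − r₂: -1, 0, 4, -1, 3, -5, 0
d²: 1, 0, 16, 1, 9, 25, 0; Σd² = 52
ρ = 1 − 6·52/(7·48) = 1 − 312/336 = 0.071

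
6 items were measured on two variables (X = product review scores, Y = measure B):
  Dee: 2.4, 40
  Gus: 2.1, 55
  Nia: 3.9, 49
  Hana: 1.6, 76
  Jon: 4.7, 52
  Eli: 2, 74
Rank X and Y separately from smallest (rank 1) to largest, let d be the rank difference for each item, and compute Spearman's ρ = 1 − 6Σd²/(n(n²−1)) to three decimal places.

Ranks of variable 1: 4, 3, 5, 1, 6, 2
Ranks of variable 2: 1, 4, 2, 6, 3, 5
d = r₁ − r₂: 3, -1, 3, -5, 3, -3
d²: 9, 1, 9, 25, 9, 9; Σd² = 62
ρ = 1 − 6·62/(6·35) = 1 − 372/210 = -0.771

-0.771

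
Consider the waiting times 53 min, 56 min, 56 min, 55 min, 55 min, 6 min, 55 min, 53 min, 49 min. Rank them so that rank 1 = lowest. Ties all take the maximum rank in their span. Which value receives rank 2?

49

Sorted (ascending): 6, 49, 53, 53, 55, 55, 55, 56, 56
The 2 values of 53 occupy positions 3–4 → each gets rank 4.
The 3 values of 55 occupy positions 5–7 → each gets rank 7.
The 2 values of 56 occupy positions 8–9 → each gets rank 9.
Rank 2 → value 49.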